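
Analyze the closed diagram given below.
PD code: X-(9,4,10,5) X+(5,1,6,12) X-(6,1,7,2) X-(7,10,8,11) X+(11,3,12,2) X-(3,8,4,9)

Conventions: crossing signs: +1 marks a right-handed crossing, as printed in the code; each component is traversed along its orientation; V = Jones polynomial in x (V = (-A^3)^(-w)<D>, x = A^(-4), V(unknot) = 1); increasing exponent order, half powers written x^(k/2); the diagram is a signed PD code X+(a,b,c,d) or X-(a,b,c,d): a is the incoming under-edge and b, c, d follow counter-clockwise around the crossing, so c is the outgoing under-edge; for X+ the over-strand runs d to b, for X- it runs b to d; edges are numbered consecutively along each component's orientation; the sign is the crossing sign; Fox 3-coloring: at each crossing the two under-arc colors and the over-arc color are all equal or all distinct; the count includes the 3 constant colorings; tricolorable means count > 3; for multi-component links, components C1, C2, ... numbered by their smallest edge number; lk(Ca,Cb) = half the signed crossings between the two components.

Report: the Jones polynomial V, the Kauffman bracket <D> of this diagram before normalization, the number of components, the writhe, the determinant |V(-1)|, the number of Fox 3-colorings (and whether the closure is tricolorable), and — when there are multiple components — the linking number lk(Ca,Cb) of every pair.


Jones polynomial: V(x) = -x^-4 + x^-3 + x^-1
<D> = A^-2 + A^6 - A^10; writhe -2
components 1, writhe -2 (6 crossings)
3-colorings: 9 of 3^6, det 3 — tricolorable
note: w = -2 shifts under R1 moves; the (-A^3)^(2) factor cancels that in V


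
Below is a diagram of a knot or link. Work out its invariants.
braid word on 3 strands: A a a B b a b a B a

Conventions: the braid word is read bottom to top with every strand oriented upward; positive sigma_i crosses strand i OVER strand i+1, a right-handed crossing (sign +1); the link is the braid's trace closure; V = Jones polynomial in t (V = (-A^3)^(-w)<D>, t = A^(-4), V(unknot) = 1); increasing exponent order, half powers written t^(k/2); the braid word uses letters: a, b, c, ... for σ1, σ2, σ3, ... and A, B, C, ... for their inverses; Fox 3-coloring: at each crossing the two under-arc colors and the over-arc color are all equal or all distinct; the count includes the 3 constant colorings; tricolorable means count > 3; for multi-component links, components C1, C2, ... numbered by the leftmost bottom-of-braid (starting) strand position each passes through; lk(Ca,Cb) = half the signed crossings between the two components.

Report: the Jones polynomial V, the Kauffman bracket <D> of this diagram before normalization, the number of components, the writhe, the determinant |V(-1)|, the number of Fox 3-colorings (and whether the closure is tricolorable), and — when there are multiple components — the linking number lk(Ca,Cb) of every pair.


V(t) = t + t^3 - t^4
bracket: -A^-4 + 1 + A^8, w = +4
1 component, writhe +4, over 10 crossings
det 3, colorings 9 of 3^10 — tricolorable
observation: det 3 = |V(-1)|; divisible by 3, so tricolorable


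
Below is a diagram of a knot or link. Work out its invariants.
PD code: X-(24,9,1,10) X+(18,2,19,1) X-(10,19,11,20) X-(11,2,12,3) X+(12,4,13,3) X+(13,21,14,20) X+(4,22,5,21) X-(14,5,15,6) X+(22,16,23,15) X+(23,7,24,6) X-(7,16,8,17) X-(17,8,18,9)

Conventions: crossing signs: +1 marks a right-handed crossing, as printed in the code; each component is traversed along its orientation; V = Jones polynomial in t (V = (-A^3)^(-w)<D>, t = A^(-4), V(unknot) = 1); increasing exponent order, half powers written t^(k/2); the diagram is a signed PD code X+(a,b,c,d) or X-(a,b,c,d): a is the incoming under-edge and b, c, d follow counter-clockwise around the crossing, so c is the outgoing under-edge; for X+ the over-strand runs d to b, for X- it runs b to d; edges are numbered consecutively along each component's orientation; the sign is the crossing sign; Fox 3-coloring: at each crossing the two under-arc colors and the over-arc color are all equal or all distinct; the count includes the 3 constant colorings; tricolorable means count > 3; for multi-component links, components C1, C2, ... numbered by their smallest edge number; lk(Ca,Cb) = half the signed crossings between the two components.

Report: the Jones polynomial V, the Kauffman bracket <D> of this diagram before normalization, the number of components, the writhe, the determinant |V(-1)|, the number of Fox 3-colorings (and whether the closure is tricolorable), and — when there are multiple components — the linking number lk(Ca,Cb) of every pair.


V = -t^-3 + t^-2 - t^-1 + 3 - t + t^2 - t^3
<D> = -A^-12 + A^-8 - A^-4 + 3 - A^4 + A^8 - A^12 (w = 0)
1 component over 12 crossings, w = 0
27 Fox colorings among 3^12, |V(-1)| = 9: tricolorable
why: w = 0 (over 12 crossings) is diagram-only; (-A^3)^(0) removes it from V


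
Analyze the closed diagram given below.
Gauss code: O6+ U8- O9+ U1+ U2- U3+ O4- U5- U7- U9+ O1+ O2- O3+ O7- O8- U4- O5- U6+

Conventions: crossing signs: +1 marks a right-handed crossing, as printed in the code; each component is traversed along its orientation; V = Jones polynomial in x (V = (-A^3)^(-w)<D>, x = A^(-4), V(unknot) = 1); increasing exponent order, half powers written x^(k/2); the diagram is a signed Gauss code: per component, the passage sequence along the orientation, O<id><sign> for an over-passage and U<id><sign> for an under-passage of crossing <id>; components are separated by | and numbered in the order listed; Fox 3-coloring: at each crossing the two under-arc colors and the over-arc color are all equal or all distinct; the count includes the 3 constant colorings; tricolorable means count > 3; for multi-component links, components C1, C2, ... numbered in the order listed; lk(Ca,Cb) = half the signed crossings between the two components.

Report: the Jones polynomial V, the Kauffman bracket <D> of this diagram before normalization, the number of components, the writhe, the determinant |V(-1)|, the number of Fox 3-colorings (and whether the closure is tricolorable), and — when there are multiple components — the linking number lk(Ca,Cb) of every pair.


Jones polynomial: V(x) = 1
<D> = -A^-3; writhe -1
components 1, writhe -1 (9 crossings)
3-colorings: 3 of 3^9, det 1 — not tricolorable
note: |V(-1)| = 1: so not tricolorable, since 3 does not divide 1


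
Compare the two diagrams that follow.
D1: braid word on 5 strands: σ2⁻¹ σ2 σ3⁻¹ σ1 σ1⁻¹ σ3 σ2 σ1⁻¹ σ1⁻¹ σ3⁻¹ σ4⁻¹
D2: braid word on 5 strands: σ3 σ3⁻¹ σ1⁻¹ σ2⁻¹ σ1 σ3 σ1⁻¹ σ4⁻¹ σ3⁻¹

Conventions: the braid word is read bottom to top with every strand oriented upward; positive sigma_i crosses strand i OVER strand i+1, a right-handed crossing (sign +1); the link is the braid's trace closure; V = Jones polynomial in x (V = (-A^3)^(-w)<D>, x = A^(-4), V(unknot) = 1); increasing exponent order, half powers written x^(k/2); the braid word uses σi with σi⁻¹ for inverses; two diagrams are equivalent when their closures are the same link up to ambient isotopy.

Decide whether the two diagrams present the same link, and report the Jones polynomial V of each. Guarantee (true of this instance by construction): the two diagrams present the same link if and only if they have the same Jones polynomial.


same link: no
V(D1) = -x^(-5/2) - x^(-1/2)  [11 crossings, <D> = A^-7 + A, w = -3]
V(D2) = -x^(-1/2) - x^(1/2)  (w -3, c 9, <D> = A^-11 + A^-7)
note: 2 values of V(x) split the 2 diagrams


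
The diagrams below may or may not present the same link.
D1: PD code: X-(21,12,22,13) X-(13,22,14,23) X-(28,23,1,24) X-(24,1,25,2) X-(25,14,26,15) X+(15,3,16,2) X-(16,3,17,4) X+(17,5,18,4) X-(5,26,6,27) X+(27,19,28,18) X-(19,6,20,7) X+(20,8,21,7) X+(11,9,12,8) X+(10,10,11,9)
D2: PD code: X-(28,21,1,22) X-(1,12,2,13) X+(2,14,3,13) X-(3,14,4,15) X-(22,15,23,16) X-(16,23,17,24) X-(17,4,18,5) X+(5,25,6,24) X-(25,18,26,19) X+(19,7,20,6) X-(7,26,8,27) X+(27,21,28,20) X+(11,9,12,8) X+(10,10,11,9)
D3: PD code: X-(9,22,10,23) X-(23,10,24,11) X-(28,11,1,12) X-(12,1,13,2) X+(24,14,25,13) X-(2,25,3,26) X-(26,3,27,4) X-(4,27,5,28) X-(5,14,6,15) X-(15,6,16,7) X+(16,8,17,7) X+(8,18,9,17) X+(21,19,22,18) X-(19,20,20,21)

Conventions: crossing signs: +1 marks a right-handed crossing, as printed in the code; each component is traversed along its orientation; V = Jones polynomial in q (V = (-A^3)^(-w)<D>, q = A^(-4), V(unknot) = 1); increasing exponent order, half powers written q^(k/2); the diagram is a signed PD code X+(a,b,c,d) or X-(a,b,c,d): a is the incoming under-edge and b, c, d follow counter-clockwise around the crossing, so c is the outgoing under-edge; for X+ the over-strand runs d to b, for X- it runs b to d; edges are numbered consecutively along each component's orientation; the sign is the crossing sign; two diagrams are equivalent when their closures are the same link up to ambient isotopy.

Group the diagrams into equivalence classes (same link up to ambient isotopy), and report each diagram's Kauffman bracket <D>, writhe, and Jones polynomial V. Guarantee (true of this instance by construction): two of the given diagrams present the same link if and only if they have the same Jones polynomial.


classes: {D1, D2} | {D3}
V(D1) = q^-7 - 2q^-6 + 2q^-5 - 3q^-4 + 3q^-3 - 2q^-2 + 2q^-1  [14 crossings, <D> = 2A^-2 - 2A^2 + 3A^6 - 3A^10 + 2A^14 - 2A^18 + A^22, w = -2]
D2 (bracket 2A^-2 - 2A^2 + 3A^6 - 3A^10 + 2A^14 - 2A^18 + A^22; 14 crossings at w = -2): V = q^-7 - 2q^-6 + 2q^-5 - 3q^-4 + 3q^-3 - 2q^-2 + 2q^-1
D3 (bracket A^-10 - A^-6 + 3A^-2 - 3A^2 + 3A^6 - 3A^10 + 2A^14 - A^18; 14 crossings at w = -6): V = -q^-9 + 2q^-8 - 3q^-7 + 3q^-6 - 3q^-5 + 3q^-4 - q^-3 + q^-2
note: 2 classes among 3 diagrams; unequal V(q) rules out equality


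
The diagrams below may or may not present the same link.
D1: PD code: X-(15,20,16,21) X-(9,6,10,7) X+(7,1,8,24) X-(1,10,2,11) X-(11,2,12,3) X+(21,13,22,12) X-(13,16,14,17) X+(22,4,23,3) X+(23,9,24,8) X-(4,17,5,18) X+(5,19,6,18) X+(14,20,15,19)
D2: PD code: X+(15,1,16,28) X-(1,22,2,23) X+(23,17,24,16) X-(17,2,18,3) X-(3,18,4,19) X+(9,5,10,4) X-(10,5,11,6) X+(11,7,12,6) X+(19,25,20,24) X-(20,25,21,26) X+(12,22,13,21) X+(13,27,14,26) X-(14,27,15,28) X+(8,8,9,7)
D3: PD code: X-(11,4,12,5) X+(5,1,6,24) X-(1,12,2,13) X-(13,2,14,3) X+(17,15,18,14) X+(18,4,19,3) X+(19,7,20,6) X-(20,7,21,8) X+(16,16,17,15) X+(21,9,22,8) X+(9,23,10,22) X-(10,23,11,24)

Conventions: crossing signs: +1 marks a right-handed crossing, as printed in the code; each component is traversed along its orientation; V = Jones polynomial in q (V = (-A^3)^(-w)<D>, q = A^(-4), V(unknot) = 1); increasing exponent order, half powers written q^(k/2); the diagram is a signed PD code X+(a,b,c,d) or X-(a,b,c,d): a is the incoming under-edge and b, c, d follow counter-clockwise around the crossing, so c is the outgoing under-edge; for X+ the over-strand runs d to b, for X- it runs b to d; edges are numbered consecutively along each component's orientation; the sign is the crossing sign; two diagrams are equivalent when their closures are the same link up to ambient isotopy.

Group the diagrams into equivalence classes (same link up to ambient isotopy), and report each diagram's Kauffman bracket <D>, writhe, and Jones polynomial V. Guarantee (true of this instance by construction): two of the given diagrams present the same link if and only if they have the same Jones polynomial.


grouping into links: {D1, D2, D3}
V(D1) = q^-2 - q^-1 + 1 - q + q^2  (w 0, c 12, <D> = A^-8 - A^-4 + 1 - A^4 + A^8)
D2 (bracket A^-2 - A^2 + A^6 - A^10 + A^14; 14 crossings at w = +2): V = q^-2 - q^-1 + 1 - q + q^2
D3 (bracket A^-2 - A^2 + A^6 - A^10 + A^14; 12 crossings at w = +2): V = q^-2 - q^-1 + 1 - q + q^2
why: all 3 diagrams share one V(q), hence one class


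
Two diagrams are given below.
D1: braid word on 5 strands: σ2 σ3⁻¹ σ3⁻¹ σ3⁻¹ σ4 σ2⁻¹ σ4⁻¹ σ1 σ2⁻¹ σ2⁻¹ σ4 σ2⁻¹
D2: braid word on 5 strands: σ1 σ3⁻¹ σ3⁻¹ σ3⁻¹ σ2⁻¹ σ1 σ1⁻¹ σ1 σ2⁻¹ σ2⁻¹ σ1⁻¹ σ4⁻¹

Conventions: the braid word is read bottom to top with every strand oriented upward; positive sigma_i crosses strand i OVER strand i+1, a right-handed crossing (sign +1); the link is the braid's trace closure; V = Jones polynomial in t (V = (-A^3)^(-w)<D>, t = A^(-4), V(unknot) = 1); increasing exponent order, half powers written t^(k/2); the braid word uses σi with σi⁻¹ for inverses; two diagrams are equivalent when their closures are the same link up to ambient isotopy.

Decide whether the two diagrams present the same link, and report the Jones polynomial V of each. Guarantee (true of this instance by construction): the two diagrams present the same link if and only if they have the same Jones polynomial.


equivalent: yes
V(D1) = t^-8 - 2t^-7 + t^-6 - 2t^-5 + 2t^-4 + t^-2  (w -4, c 12, <D> = A^-4 + 2A^4 - 2A^8 + A^12 - 2A^16 + A^20)
V(D2) = t^-8 - 2t^-7 + t^-6 - 2t^-5 + 2t^-4 + t^-2  (w -6, c 12, <D> = A^-10 + 2A^-2 - 2A^2 + A^6 - 2A^10 + A^14)
why: D2 (12 crossings) and D1 (12) are Markov-related braid presentations


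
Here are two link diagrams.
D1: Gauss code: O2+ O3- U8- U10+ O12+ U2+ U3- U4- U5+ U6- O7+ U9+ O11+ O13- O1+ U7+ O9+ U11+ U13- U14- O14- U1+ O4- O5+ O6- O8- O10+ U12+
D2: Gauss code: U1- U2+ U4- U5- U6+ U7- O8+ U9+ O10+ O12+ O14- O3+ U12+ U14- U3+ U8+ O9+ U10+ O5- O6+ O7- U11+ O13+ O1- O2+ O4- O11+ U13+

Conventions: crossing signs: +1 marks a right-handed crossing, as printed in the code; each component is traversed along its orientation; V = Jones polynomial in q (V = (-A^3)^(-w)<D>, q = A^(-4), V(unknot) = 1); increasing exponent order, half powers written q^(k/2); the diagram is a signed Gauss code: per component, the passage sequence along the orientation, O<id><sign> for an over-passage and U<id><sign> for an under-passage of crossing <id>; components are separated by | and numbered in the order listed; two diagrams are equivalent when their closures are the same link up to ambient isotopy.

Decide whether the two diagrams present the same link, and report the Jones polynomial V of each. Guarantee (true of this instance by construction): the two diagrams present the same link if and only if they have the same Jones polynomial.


equivalent: yes
D1 (bracket -A^-10 + A^-6 + A^2; 14 crossings at w = +2): V = q + q^3 - q^4
D2 (bracket -A^-4 + 1 + A^8; 14 crossings at w = +4): V = q + q^3 - q^4
key observation: all 2 diagrams share one V(q), hence one class


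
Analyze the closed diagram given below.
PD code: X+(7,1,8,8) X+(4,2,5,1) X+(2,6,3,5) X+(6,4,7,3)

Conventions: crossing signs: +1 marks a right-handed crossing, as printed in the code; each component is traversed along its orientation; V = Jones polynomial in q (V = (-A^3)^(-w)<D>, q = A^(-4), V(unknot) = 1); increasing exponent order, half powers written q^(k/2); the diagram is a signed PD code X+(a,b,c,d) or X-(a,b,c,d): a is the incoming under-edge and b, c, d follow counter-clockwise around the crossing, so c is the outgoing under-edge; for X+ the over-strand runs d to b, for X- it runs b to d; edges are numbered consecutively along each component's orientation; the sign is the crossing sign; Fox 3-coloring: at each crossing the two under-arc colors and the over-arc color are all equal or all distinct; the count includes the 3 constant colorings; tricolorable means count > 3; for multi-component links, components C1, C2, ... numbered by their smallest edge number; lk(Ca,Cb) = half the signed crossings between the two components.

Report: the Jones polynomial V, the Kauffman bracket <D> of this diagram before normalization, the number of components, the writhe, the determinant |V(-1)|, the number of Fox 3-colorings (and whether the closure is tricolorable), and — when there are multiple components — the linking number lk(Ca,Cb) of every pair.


V = q + q^3 - q^4
<D> = -A^-4 + 1 + A^8 (w = +4)
1 component over 4 crossings, w = +4
9 Fox colorings among 3^4, |V(-1)| = 3: tricolorable
why: det 3 = |V(-1)|; divisible by 3, so tricolorable


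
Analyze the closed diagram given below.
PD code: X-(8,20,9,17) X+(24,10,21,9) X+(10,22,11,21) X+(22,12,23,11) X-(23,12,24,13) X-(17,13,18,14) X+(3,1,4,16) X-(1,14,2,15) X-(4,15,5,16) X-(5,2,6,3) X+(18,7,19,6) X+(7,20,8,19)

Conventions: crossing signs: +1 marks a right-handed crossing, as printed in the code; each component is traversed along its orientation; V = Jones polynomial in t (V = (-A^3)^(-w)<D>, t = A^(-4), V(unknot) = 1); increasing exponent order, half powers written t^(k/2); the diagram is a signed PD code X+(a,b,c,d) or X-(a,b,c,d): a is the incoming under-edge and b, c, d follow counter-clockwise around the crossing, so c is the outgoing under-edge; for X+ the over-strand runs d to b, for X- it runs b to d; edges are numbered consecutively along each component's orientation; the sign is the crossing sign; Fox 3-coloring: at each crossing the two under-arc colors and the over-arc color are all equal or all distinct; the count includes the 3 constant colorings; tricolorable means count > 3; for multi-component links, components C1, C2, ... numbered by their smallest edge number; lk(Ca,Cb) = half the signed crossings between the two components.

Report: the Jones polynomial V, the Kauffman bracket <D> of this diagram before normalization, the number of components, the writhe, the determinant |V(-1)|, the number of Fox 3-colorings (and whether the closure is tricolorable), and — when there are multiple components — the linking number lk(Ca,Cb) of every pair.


Jones polynomial: V(t) = 1 + t + t^2 + t^3
<D> = A^-12 + A^-8 + A^-4 + 1; writhe 0
components 3, writhe 0 (12 crossings)
linking number lk(C1,C2) = 0
lk(C1,C3): +1
lk(C2,C3) = 0
3-colorings: 9 of 3^12, det 0 — tricolorable
note: the 3 component pairs carry total linking +1


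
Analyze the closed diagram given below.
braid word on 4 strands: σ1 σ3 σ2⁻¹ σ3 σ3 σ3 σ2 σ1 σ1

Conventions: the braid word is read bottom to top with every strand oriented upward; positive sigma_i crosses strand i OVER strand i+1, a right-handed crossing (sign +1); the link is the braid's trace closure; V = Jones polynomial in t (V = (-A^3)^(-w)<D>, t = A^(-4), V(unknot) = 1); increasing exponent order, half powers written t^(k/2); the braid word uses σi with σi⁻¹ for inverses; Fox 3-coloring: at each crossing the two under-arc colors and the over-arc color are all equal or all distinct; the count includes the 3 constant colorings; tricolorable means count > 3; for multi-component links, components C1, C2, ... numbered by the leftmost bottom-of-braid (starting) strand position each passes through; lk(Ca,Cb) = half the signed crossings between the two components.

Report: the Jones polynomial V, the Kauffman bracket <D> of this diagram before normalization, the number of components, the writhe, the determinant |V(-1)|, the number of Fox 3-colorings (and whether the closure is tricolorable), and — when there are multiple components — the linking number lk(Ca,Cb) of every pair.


V(t) = t^2 + 2t^4 - 2t^5 + t^6 - 2t^7 + t^8
bracket: -A^-11 + 2A^-7 - A^-3 + 2A - 2A^5 - A^13, w = +7
1 component, writhe +7, over 9 crossings
det 9, colorings 27 of 3^9 — tricolorable
observation: the span of V is 6, forcing >= 6 crossings in any diagram


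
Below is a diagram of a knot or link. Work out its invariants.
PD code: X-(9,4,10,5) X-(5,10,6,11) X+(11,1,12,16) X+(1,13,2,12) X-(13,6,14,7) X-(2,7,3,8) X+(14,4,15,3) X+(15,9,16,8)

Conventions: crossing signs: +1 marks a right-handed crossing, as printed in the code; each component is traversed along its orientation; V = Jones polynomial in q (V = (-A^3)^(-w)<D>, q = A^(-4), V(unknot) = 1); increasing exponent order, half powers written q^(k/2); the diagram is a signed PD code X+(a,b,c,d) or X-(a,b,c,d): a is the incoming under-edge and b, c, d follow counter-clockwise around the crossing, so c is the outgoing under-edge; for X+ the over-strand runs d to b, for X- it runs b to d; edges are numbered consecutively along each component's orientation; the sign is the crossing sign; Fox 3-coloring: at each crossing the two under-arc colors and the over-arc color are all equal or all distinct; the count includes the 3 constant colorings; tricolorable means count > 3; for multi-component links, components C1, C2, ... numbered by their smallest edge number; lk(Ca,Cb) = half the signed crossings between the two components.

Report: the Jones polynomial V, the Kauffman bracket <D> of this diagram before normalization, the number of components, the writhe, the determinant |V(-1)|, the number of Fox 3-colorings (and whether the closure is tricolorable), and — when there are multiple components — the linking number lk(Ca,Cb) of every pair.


Jones polynomial: V(q) = -q^-3 + q^-2 - q^-1 + 3 - q + q^2 - q^3
<D> = -A^-12 + A^-8 - A^-4 + 3 - A^4 + A^8 - A^12; writhe 0
components 1, writhe 0 (8 crossings)
3-colorings: 27 of 3^8, det 9 — tricolorable
note: w = 0 (over 8 crossings) is diagram-only; (-A^3)^(0) removes it from V


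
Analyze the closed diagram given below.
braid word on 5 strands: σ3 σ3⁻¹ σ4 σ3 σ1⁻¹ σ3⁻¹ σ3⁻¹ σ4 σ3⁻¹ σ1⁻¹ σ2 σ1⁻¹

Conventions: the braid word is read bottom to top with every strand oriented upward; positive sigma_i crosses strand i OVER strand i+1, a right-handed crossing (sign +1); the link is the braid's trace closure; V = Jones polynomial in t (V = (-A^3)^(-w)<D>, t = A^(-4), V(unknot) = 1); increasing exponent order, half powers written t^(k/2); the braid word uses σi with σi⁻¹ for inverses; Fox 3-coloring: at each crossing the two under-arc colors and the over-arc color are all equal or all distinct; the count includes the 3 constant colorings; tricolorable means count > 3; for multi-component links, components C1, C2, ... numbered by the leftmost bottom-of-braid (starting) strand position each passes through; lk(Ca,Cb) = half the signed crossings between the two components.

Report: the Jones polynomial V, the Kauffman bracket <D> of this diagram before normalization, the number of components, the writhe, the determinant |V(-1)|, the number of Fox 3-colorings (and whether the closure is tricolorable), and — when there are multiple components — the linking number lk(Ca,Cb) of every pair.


V = -t^-6 + 2t^-5 - 2t^-4 + 3t^-3 - 3t^-2 + 2t^-1 - 1 + t
<D> = A^-10 - A^-6 + 2A^-2 - 3A^2 + 3A^6 - 2A^10 + 2A^14 - A^18 (w = -2)
1 component over 12 crossings, w = -2
9 Fox colorings among 3^12, |V(-1)| = 15: tricolorable
why: inverse pairs cancel, leaving σ4 σ3 σ1⁻¹ σ3⁻¹ σ3⁻¹ σ4 σ3⁻¹ σ1⁻¹ σ2 σ1⁻¹


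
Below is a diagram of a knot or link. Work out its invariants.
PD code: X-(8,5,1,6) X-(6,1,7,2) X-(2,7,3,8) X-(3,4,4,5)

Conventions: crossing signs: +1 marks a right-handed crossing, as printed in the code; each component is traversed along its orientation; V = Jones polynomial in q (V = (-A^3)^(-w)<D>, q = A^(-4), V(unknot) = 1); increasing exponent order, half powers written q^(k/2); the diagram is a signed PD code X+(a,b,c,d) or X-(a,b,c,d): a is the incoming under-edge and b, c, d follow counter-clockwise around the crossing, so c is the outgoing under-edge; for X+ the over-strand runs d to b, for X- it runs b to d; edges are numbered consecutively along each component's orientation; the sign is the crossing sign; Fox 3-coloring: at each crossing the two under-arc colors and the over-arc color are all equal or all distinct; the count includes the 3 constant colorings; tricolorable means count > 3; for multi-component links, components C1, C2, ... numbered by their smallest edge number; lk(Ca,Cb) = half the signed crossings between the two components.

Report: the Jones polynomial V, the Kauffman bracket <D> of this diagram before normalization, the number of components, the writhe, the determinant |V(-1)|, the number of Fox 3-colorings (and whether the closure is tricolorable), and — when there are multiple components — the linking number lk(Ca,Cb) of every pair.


Jones polynomial: V(q) = -q^-4 + q^-3 + q^-1
<D> = A^-8 + 1 - A^4; writhe -4
components 1, writhe -4 (4 crossings)
3-colorings: 9 of 3^4, det 3 — tricolorable
note: w = -4 (over 4 crossings) is diagram-only; (-A^3)^(4) removes it from V


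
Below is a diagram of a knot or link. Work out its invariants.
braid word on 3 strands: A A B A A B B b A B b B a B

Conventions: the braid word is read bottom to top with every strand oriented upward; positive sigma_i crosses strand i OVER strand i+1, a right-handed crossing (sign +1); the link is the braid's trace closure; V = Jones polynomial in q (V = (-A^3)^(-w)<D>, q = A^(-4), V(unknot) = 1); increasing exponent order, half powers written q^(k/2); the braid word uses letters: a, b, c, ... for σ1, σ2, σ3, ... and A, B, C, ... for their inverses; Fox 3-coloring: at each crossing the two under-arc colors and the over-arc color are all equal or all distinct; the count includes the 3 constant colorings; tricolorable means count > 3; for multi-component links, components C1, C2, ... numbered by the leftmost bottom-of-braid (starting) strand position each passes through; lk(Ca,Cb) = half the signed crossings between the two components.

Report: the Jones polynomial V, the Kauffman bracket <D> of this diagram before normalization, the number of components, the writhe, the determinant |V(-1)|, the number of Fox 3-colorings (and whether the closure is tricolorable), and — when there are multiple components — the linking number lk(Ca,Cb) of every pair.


Jones polynomial: V(q) = -q^-8 + q^-5 + q^-3
<D> = A^-12 + A^-4 - A^8; writhe -8
components 1, writhe -8 (14 crossings)
3-colorings: 9 of 3^14, det 3 — tricolorable
note: the word shrinks to σ1⁻¹ σ1⁻¹ σ2⁻¹ σ1⁻¹ σ1⁻¹ σ2⁻¹ σ1⁻¹ σ2⁻¹ σ1 σ2⁻¹ after cancelling


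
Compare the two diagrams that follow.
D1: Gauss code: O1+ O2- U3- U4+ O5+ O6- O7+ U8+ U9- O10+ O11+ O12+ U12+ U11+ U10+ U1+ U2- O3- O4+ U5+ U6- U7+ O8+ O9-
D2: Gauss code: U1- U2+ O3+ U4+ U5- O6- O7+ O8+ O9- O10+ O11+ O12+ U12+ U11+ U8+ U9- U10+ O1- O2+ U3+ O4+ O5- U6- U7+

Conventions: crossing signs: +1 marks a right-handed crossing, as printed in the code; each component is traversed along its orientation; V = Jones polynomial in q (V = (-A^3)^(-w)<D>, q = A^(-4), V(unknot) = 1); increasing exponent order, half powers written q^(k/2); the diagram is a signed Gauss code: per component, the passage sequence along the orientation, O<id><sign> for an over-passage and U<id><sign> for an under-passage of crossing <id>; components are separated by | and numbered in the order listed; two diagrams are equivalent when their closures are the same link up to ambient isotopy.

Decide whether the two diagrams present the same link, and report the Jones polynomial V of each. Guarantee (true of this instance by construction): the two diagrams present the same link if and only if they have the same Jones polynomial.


same link: yes
V(D1) = 1  [12 crossings, <D> = A^12, w = +4]
V(D2) = 1  [12 crossings, <D> = A^12, w = +4]
insight: from 12 to 12 crossings by R-moves: one link, two diagrams


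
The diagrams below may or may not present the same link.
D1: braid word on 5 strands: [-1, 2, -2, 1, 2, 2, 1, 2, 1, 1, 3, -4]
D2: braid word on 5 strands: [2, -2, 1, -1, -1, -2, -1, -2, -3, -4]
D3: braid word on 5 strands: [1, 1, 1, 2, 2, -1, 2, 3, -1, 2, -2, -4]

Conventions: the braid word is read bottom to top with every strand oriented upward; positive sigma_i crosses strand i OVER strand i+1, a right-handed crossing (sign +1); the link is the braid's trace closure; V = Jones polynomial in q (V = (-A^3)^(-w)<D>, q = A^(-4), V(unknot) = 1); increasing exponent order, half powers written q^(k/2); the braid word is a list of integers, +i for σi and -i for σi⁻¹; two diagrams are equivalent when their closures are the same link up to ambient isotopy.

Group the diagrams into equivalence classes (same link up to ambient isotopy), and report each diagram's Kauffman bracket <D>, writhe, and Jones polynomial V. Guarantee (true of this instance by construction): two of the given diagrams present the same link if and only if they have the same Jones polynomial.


equivalence classes: {D1} | {D2} | {D3}
D1 (bracket -A^-10 + A^-6 - A^-2 + A^2 + A^10; 12 crossings at w = +6): V = q^2 + q^4 - q^5 + q^6 - q^7
V(D2) = -q^-4 + q^-3 + q^-1  [10 crossings, <D> = A^-14 + A^-6 - A^-2, w = -6]
D3 (bracket -A^-12 + A^-8 - A^-4 + 2 - A^4 + A^8; 12 crossings at w = +4): V = q - q^2 + 2q^3 - q^4 + q^5 - q^6
key observation: V(q) takes 3 values over 3 diagrams, fixing the grouping


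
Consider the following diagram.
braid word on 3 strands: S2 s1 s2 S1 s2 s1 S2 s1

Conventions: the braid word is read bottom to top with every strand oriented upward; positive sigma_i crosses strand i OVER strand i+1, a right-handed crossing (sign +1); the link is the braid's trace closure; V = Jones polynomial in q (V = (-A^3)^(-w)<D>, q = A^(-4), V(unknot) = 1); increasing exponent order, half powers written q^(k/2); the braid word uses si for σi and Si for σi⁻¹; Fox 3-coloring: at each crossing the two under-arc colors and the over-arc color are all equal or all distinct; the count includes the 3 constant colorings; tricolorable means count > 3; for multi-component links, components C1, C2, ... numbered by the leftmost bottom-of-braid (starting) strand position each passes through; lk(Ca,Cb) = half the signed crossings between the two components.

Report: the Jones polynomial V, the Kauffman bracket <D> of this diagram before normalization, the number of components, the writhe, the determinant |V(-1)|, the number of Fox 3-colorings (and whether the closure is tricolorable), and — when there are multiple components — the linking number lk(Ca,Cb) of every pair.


Jones polynomial: V(q) = -q^-1 + 2 - q + 2q^2 - q^3 + q^4 - q^5
<D> = -A^-14 + A^-10 - A^-6 + 2A^-2 - A^2 + 2A^6 - A^10; writhe +2
components 1, writhe +2 (8 crossings)
3-colorings: 9 of 3^8, det 9 — tricolorable
note: det 9 = |V(-1)|; divisible by 3, so tricolorable


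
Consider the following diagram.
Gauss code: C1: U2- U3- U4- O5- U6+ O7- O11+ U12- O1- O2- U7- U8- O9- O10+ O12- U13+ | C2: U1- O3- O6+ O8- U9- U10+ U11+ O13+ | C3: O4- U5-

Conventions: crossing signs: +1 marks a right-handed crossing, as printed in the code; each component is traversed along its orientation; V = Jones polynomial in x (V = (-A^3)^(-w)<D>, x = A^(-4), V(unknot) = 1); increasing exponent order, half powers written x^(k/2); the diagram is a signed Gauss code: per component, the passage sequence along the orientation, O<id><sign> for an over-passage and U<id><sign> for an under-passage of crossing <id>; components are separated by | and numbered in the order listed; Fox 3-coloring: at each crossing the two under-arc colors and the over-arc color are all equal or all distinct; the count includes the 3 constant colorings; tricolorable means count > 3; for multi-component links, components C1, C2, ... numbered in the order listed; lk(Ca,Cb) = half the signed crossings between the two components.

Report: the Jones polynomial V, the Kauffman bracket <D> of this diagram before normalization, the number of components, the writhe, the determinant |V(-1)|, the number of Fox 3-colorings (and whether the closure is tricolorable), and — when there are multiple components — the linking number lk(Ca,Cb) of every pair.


V = -x^-8 + x^-7 - 2x^-6 + 3x^-5 - 2x^-4 + 4x^-3 - x^-2 + 2x^-1
<D> = -2A^-11 + A^-7 - 4A^-3 + 2A - 3A^5 + 2A^9 - A^13 + A^17 (w = -5)
3 components over 13 crossings, w = -5
lk(C1,C2): 0
lk(C1,C3) = -1
linking number lk(C2,C3) = 0
3 Fox colorings among 3^13, |V(-1)| = 16: not tricolorable
why: w = -5 shifts under R1 moves; the (-A^3)^(5) factor cancels that in V


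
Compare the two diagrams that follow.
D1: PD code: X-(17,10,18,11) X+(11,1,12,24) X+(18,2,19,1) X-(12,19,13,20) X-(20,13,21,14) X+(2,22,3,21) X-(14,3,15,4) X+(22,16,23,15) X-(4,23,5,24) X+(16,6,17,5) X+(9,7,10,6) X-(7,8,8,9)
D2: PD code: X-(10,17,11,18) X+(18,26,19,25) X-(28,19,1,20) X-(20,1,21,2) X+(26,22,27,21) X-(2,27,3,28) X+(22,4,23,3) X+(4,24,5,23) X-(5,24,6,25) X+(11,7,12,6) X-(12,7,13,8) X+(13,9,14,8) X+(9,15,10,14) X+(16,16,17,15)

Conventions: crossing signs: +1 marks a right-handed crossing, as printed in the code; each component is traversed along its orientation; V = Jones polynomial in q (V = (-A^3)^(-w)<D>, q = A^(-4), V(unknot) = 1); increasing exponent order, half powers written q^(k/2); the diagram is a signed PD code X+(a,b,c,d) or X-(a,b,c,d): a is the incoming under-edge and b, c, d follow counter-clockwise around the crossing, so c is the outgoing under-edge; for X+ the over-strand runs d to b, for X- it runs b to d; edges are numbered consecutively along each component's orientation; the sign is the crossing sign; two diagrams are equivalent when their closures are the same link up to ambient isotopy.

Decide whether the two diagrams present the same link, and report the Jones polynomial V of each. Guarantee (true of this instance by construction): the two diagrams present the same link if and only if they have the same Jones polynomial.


equivalent: yes
V(D1) = -q^-3 + 2q^-2 - 2q^-1 + 3 - 2q + 2q^2 - q^3  (w 0, c 12, <D> = -A^-12 + 2A^-8 - 2A^-4 + 3 - 2A^4 + 2A^8 - A^12)
D2 (bracket -A^-6 + 2A^-2 - 2A^2 + 3A^6 - 2A^10 + 2A^14 - A^18; 14 crossings at w = +2): V = -q^-3 + 2q^-2 - 2q^-1 + 3 - 2q + 2q^2 - q^3
why: from 12 to 14 crossings by R-moves: one link, two diagrams


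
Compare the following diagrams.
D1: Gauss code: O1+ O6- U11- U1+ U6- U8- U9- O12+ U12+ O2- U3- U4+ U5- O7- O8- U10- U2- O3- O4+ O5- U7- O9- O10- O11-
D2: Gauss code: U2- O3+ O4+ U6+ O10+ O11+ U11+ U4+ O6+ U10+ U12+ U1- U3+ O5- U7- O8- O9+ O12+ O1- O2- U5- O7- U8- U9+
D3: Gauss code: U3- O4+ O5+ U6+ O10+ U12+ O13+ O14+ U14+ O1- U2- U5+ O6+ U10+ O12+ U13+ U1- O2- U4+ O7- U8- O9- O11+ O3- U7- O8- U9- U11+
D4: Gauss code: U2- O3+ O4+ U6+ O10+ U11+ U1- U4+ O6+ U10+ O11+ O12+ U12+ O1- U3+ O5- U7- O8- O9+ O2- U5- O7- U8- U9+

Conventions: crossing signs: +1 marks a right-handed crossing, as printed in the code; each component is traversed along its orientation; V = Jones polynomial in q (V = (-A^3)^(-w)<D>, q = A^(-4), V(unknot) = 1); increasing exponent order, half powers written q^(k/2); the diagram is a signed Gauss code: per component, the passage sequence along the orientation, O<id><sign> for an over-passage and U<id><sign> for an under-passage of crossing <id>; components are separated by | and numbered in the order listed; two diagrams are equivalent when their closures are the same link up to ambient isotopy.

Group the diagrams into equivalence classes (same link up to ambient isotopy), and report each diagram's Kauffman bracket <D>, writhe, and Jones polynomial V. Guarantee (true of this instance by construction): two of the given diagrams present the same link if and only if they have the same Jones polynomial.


equivalence classes: {D1} | {D2, D3, D4}
D1 (bracket A^-10 + A^-2 - A^2 + A^6 - A^10; 12 crossings at w = -6): V = -q^-7 + q^-6 - q^-5 + q^-4 + q^-2
V(D2) = -q^-3 + q^-2 - q^-1 + 3 - q + q^2 - q^3  (w +2, c 12, <D> = -A^-6 + A^-2 - A^2 + 3A^6 - A^10 + A^14 - A^18)
D3 (bracket -A^-6 + A^-2 - A^2 + 3A^6 - A^10 + A^14 - A^18; 14 crossings at w = +2): V = -q^-3 + q^-2 - q^-1 + 3 - q + q^2 - q^3
D4 (bracket -A^-6 + A^-2 - A^2 + 3A^6 - A^10 + A^14 - A^18; 12 crossings at w = +2): V = -q^-3 + q^-2 - q^-1 + 3 - q + q^2 - q^3
observation: 2 values of V(q) split the 4 diagrams


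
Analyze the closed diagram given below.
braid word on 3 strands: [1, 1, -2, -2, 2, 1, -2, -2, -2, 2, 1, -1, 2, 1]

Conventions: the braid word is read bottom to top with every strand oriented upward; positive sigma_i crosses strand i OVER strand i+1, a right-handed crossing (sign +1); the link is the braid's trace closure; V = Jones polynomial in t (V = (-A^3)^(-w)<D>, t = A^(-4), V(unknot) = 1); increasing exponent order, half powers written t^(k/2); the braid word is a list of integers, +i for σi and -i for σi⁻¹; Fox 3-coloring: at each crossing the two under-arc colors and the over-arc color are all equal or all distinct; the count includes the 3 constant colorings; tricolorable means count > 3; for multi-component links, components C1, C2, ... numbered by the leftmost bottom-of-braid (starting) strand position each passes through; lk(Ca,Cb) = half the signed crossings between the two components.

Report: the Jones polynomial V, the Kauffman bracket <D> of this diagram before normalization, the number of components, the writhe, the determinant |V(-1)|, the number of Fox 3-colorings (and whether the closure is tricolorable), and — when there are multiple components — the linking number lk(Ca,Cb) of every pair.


Jones polynomial: V(t) = t^-1 - 1 + 2t - 2t^2 + 2t^3 - 2t^4 + t^5
<D> = A^-14 - 2A^-10 + 2A^-6 - 2A^-2 + 2A^2 - A^6 + A^10; writhe +2
components 1, writhe +2 (14 crossings)
3-colorings: 3 of 3^14, det 11 — not tricolorable
note: det 11 = |V(-1)|; not divisible by 3, so not tricolorable


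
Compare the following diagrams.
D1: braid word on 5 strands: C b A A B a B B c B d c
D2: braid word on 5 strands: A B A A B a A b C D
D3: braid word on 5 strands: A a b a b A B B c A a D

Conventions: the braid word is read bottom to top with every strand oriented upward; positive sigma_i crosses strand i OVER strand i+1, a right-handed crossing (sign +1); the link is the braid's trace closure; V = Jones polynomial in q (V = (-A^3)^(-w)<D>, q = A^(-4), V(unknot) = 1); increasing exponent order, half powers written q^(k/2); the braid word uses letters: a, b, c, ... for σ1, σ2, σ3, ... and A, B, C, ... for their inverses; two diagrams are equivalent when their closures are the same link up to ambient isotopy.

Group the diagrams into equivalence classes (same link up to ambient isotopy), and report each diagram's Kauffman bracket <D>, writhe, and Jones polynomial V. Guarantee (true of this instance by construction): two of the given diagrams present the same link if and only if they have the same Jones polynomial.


classes: {D1} | {D2} | {D3}
V(D1) = -q^-6 + q^-5 - q^-4 + 2q^-3 - q^-2 + q^-1  [12 crossings, <D> = A^-2 - A^2 + 2A^6 - A^10 + A^14 - A^18, w = -2]
D2 (bracket A^-14 + A^-6 - A^-2; 10 crossings at w = -6): V = -q^-4 + q^-3 + q^-1
D3 (bracket 1; 12 crossings at w = 0): V = 1
note: 3 values of V(q) split the 3 diagrams


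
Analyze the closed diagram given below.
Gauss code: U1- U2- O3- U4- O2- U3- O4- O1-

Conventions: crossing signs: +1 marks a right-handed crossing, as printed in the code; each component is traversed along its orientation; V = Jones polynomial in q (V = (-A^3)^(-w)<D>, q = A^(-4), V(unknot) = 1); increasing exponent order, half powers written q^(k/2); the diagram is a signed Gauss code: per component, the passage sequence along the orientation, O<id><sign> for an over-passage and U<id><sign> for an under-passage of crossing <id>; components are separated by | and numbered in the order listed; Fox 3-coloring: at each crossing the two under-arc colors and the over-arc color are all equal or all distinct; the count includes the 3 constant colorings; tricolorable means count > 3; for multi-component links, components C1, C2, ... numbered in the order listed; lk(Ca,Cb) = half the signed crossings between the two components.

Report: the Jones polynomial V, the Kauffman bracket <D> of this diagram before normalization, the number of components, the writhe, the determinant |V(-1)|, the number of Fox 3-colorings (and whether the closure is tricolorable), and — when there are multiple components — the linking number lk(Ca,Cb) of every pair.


Jones polynomial: V(q) = -q^-4 + q^-3 + q^-1
<D> = A^-8 + 1 - A^4; writhe -4
components 1, writhe -4 (4 crossings)
3-colorings: 9 of 3^4, det 3 — tricolorable
note: w = -4 (over 4 crossings) is diagram-only; (-A^3)^(4) removes it from V


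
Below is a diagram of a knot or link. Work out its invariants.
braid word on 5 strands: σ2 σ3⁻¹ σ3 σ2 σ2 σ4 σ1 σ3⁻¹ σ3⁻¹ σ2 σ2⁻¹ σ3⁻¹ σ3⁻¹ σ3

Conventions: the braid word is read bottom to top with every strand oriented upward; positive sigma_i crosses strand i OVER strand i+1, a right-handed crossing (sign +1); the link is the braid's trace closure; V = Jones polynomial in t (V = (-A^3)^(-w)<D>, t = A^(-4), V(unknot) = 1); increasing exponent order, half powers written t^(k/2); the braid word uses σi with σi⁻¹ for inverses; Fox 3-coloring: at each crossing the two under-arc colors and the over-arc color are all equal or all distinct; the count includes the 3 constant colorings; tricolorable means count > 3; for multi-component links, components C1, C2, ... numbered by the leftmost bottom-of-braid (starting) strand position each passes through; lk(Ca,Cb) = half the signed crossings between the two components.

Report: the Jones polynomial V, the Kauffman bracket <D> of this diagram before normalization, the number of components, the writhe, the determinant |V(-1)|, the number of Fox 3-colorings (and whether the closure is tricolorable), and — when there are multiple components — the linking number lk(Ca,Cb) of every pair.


V = -t^-3 + t^-2 - t^-1 + 3 - t + t^2 - t^3
<D> = -A^-6 + A^-2 - A^2 + 3A^6 - A^10 + A^14 - A^18 (w = +2)
1 component over 14 crossings, w = +2
27 Fox colorings among 3^14, |V(-1)| = 9: tricolorable
why: |V(-1)| = 9: so tricolorable, since 3 divides 9
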